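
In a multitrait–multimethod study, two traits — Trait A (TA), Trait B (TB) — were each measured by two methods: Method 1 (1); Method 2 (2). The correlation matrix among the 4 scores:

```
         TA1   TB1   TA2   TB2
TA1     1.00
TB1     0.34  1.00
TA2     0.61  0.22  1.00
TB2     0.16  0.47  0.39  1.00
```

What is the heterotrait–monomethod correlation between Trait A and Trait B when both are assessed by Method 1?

Different traits, same method: r(TA1, TB1) = 0.34.

0.34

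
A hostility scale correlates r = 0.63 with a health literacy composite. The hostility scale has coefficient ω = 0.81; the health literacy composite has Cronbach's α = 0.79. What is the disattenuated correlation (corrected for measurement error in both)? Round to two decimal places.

0.79

r_true = r_obs / √(r_xx · r_yy) = 0.63 / √(0.81 × 0.79) = 0.63 / √0.6399 = 0.63 / 0.7999 ≈ 0.79.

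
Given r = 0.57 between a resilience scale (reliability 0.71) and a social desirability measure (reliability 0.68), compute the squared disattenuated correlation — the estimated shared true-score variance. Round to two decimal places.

Disattenuated r = 0.57 / √(0.71 × 0.68) = 0.57 / 0.6948 = 0.8204.
Shared true-score variance = 0.8204² = 0.6731 ≈ 0.67.

0.67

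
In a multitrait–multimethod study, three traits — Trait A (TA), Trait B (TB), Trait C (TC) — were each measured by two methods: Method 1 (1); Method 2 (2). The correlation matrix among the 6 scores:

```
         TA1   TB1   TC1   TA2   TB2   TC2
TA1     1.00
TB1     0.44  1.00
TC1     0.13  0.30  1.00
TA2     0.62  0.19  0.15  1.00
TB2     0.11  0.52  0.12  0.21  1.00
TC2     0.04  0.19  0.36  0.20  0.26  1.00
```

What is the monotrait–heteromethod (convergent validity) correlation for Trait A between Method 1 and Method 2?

Same trait (TA), different methods: r(TA1, TA2) = 0.62.

0.62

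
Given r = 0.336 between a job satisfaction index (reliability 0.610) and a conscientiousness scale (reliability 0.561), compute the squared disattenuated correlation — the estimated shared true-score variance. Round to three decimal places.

0.330

Disattenuated r = 0.336 / √(0.610 × 0.561) = 0.336 / 0.5850 = 0.5744.
Shared true-score variance = 0.5744² = 0.3299 ≈ 0.330.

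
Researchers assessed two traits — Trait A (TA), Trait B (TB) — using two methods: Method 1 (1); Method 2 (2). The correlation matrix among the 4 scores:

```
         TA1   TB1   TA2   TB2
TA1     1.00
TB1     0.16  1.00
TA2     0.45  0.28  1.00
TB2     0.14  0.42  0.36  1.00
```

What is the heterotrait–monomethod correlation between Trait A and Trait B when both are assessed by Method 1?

Different traits, same method: r(TA1, TB1) = 0.16.

0.16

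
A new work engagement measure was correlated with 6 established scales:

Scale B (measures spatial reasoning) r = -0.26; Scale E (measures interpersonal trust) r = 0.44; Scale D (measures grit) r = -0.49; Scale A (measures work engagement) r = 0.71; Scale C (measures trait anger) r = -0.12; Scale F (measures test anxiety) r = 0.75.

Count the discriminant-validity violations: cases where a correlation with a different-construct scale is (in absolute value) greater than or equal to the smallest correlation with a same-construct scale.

Convergent (same construct = work engagement): Scale A.
Smallest convergent = 0.71. Discriminant |r|: 0.26, 0.44, 0.49, 0.12, 0.75; count ≥ 0.71 → 1.

1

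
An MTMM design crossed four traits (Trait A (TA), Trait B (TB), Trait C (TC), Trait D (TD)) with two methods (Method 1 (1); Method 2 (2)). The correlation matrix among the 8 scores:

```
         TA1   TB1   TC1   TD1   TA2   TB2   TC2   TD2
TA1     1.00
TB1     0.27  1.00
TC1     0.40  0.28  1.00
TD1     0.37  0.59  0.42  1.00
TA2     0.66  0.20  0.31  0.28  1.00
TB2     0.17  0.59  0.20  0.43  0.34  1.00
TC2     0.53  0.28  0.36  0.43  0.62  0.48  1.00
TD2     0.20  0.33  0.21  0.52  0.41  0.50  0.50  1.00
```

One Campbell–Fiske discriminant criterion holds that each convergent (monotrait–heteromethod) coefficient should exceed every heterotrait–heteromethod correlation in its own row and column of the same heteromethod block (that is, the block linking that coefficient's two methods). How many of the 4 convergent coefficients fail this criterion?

Each convergent coefficient versus the relevant comparison correlations:
TA (methods 1·2): 0.66 vs {0.17, 0.20, 0.53, 0.31, 0.20, 0.28} → pass.
TB (methods 1·2): 0.59 vs {0.20, 0.17, 0.28, 0.20, 0.33, 0.43} → pass.
TC (methods 1·2): 0.36 vs {0.31, 0.53, 0.20, 0.28, 0.21, 0.43} → fail.
TD (methods 1·2): 0.52 vs {0.28, 0.20, 0.43, 0.33, 0.43, 0.21} → pass.
1 of 4 fail.

1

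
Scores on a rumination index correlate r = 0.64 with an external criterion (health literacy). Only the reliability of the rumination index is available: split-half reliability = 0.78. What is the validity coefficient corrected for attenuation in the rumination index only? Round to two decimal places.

0.72

Single correction: r_c = r_obs / √r_xx = 0.64 / √0.78 = 0.64 / 0.8832 ≈ 0.72.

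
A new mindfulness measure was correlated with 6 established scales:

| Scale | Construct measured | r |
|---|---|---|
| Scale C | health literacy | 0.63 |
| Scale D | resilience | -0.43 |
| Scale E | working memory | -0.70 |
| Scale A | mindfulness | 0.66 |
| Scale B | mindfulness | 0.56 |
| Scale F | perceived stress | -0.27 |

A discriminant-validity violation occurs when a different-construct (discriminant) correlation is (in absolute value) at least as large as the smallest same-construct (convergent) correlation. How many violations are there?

Convergent (same construct = mindfulness): Scale A, Scale B.
Smallest convergent = 0.56. Discriminant |r|: 0.63, 0.43, 0.70, 0.27; count ≥ 0.56 → 2.

2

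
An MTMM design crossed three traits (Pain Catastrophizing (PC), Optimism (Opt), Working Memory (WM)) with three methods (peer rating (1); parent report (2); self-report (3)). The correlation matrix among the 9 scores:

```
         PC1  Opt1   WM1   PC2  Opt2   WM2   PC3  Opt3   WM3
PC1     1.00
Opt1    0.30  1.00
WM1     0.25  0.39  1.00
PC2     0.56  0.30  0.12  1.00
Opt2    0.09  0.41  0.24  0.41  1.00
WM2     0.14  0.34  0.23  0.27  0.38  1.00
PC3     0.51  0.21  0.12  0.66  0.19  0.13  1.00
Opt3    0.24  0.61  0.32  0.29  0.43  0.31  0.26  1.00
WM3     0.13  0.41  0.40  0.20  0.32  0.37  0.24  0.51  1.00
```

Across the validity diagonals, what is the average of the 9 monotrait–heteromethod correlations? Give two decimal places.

Convergent values: 0.56, 0.51, 0.66, 0.41, 0.61, 0.43, 0.23, 0.40, 0.37; mean = 4.18/9 = 0.46.

0.46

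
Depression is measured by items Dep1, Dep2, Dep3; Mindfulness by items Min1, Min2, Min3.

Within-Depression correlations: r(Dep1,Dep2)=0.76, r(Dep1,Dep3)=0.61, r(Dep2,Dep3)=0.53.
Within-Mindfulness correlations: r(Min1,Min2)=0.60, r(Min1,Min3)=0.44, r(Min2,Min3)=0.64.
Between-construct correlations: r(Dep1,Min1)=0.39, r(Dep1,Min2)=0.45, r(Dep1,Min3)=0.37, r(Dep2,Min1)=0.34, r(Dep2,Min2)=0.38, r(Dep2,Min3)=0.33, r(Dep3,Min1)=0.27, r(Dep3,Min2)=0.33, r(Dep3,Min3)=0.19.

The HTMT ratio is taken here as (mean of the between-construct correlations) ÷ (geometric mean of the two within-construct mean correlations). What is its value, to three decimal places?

Between-construct mean = 3.05/9 = 0.3389.
Mean within-Dep = 1.90/3 = 0.6333; mean within-Min = 1.68/3 = 0.5600.
Geometric mean = √(0.6333 × 0.5600) = 0.5955.
HTMT = 0.3389 / 0.5955 = 0.569.

0.569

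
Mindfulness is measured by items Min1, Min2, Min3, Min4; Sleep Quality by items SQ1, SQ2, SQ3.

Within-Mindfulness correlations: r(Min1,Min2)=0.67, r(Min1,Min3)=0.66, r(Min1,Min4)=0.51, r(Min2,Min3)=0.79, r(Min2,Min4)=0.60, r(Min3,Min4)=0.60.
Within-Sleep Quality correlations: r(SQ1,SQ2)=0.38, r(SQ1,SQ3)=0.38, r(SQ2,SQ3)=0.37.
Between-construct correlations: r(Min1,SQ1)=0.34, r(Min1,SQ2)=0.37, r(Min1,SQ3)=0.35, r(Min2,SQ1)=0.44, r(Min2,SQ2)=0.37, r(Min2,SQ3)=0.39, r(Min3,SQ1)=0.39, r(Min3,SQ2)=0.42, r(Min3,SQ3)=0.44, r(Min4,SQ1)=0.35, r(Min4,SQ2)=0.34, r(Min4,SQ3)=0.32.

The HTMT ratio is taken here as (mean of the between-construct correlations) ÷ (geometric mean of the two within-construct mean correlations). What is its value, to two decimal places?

Mean between = 4.52/12 = 0.3767.
Mean within-Min = 3.83/6 = 0.6383; mean within-SQ = 1.13/3 = 0.3767.
Geometric mean = √(0.6383 × 0.3767) = 0.4904.
HTMT = 0.3767 / 0.4904 = 0.77.

0.77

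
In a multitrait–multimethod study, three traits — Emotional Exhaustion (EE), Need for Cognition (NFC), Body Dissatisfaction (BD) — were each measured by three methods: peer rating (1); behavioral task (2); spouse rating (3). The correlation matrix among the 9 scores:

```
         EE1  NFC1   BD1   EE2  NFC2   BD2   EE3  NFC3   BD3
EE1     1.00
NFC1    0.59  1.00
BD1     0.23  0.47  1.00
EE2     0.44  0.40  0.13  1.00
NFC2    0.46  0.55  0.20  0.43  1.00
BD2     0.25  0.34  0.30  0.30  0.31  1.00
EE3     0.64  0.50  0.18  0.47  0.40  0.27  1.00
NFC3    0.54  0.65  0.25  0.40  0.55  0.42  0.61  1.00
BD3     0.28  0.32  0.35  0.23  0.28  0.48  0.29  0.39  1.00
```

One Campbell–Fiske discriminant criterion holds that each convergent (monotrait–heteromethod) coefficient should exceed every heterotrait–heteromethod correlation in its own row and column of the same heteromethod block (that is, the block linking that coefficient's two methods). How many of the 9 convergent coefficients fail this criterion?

Each convergent coefficient versus the relevant comparison correlations:
EE (methods 1·2): 0.44 vs {0.46, 0.40, 0.25, 0.13} → fail.
EE (methods 1·3): 0.64 vs {0.54, 0.50, 0.28, 0.18} → pass.
EE (methods 2·3): 0.47 vs {0.40, 0.40, 0.23, 0.27} → pass.
NFC (methods 1·2): 0.55 vs {0.40, 0.46, 0.34, 0.20} → pass.
NFC (methods 1·3): 0.65 vs {0.50, 0.54, 0.32, 0.25} → pass.
NFC (methods 2·3): 0.55 vs {0.40, 0.40, 0.28, 0.42} → pass.
BD (methods 1·2): 0.30 vs {0.13, 0.25, 0.20, 0.34} → fail.
BD (methods 1·3): 0.35 vs {0.18, 0.28, 0.25, 0.32} → pass.
BD (methods 2·3): 0.48 vs {0.27, 0.23, 0.42, 0.28} → pass.
2 of 9 fail.

2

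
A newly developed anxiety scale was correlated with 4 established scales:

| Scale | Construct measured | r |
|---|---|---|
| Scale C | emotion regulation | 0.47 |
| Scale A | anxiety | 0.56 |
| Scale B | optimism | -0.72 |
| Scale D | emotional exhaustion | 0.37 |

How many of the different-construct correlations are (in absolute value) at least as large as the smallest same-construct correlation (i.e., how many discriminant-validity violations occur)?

Convergent (same construct = anxiety): Scale A.
Smallest convergent = 0.56. Discriminant |r|: 0.47, 0.72, 0.37; count ≥ 0.56 → 1.

1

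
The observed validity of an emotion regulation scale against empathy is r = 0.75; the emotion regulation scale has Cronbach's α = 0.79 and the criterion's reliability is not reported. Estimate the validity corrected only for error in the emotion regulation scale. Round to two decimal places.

0.84

Single correction: r_c = r_obs / √r_xx = 0.75 / √0.79 = 0.75 / 0.8888 ≈ 0.84.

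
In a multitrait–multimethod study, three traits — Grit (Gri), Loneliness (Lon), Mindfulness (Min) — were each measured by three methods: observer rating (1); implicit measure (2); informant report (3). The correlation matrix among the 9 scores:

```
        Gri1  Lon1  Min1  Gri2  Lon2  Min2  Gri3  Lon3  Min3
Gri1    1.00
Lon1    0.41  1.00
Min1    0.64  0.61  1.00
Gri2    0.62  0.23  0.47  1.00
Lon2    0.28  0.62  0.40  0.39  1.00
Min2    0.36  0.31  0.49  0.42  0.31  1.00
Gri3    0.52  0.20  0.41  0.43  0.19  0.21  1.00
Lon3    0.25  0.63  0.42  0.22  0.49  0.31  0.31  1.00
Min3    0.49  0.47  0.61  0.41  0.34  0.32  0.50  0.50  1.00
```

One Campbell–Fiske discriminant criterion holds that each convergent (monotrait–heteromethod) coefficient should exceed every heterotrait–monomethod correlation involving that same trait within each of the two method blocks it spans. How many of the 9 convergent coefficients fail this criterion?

7

Checking each validity diagonal entry against its comparison values:
Gri (methods 1·2): 0.62 vs {0.41, 0.39, 0.64, 0.42} → fail.
Gri (methods 1·3): 0.52 vs {0.41, 0.31, 0.64, 0.50} → fail.
Gri (methods 2·3): 0.43 vs {0.39, 0.31, 0.42, 0.50} → fail.
Lon (methods 1·2): 0.62 vs {0.41, 0.39, 0.61, 0.31} → pass.
Lon (methods 1·3): 0.63 vs {0.41, 0.31, 0.61, 0.50} → pass.
Lon (methods 2·3): 0.49 vs {0.39, 0.31, 0.31, 0.50} → fail.
Min (methods 1·2): 0.49 vs {0.64, 0.42, 0.61, 0.31} → fail.
Min (methods 1·3): 0.61 vs {0.64, 0.50, 0.61, 0.50} → fail.
Min (methods 2·3): 0.32 vs {0.42, 0.50, 0.31, 0.50} → fail.
7 of 9 fail.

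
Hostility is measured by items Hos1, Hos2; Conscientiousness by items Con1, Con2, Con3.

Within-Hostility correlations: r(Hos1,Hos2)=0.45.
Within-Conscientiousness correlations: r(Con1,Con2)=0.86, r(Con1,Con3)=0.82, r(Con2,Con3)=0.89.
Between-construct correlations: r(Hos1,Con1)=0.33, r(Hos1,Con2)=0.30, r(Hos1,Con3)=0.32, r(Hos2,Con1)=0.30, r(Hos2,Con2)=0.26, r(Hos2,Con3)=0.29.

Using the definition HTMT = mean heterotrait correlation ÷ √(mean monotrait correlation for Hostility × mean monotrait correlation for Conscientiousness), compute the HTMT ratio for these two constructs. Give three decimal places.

Mean heterotrait r = 1.80/6 = 0.3000.
Mean within-Hos = 0.45/1 = 0.4500; mean within-Con = 2.57/3 = 0.8567.
Geometric mean = √(0.4500 × 0.8567) = 0.6209.
HTMT = 0.3000 / 0.6209 = 0.483.

0.483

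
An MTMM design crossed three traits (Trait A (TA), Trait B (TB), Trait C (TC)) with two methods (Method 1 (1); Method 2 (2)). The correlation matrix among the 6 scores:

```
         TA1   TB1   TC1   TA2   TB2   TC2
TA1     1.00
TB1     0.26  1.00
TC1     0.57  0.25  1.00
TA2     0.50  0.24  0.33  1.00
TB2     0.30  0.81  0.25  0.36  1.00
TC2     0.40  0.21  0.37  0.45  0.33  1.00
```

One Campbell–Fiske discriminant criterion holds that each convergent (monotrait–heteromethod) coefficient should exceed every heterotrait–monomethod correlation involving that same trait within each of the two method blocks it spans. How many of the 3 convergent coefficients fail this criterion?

Checking each validity diagonal entry against its comparison values:
TA (methods 1·2): 0.50 vs {0.26, 0.36, 0.57, 0.45} → fail.
TB (methods 1·2): 0.81 vs {0.26, 0.36, 0.25, 0.33} → pass.
TC (methods 1·2): 0.37 vs {0.57, 0.45, 0.25, 0.33} → fail.
2 of 3 fail.

2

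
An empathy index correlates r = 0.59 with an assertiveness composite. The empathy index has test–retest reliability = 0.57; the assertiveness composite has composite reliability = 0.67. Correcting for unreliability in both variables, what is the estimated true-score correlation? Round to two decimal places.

0.95

r_true = r_obs / √(r_xx · r_yy) = 0.59 / √(0.57 × 0.67) = 0.59 / √0.3819 = 0.59 / 0.6180 ≈ 0.95.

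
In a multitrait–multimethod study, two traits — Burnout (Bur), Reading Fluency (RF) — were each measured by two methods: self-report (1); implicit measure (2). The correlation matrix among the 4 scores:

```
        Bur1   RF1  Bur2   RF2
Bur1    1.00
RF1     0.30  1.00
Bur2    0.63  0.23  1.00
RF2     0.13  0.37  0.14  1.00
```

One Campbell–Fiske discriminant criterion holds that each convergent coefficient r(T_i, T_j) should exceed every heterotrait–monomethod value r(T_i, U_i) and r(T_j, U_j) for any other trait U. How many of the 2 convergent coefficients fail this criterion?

Convergent coefficients and their comparison sets:
Bur (methods 1·2): 0.63 vs {0.30, 0.14} → pass.
RF (methods 1·2): 0.37 vs {0.30, 0.14} → pass.
0 of 2 fail.

0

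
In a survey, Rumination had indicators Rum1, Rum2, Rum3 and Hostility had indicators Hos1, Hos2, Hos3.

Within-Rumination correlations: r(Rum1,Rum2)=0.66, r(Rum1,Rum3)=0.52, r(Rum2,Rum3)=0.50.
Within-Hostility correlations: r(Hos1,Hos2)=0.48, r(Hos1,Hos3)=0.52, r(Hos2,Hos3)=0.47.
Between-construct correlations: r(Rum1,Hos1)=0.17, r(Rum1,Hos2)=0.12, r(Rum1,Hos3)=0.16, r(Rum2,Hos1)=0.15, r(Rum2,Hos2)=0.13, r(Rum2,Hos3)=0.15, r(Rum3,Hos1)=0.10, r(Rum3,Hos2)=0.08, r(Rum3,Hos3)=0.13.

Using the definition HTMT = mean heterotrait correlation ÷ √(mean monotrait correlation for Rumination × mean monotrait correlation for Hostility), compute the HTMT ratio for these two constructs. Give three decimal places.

0.252

Mean heterotrait r = 1.19/9 = 0.1322.
Mean within-Rum = 1.68/3 = 0.5600; mean within-Hos = 1.47/3 = 0.4900.
Geometric mean = √(0.5600 × 0.4900) = 0.5238.
HTMT = 0.1322 / 0.5238 = 0.252.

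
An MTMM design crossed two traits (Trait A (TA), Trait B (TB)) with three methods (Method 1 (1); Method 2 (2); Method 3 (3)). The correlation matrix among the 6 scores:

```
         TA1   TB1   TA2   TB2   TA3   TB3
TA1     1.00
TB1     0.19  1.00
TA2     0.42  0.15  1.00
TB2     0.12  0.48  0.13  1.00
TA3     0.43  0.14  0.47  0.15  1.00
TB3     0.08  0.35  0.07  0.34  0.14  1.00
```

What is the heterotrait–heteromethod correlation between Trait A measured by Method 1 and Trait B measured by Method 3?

Different traits and methods: r(TA1, TB3) = 0.08.

0.08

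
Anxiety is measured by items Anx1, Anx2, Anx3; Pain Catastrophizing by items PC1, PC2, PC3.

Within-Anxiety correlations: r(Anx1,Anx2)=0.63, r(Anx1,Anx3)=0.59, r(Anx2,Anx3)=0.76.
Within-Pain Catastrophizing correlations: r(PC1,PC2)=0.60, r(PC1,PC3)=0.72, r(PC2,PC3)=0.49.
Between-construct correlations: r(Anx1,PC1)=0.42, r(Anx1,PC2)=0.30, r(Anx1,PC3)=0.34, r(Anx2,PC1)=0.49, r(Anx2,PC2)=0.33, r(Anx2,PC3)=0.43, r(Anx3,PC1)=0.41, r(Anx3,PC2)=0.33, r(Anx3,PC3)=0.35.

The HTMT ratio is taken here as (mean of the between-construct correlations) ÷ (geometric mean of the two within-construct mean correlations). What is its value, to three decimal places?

0.599

Mean between = 3.40/9 = 0.3778.
Mean within-Anx = 1.98/3 = 0.6600; mean within-PC = 1.81/3 = 0.6033.
Geometric mean = √(0.6600 × 0.6033) = 0.6310.
HTMT = 0.3778 / 0.6310 = 0.599.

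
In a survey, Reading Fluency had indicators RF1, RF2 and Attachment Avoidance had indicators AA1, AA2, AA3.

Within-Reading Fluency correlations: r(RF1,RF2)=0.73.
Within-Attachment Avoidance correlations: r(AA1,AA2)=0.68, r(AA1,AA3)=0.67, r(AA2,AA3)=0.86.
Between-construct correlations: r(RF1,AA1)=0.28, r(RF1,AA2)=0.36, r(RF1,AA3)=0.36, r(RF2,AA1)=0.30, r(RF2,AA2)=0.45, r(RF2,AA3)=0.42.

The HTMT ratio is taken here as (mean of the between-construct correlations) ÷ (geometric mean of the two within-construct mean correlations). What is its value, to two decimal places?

Mean heterotrait r = 2.17/6 = 0.3617.
Mean within-RF = 0.73/1 = 0.7300; mean within-AA = 2.21/3 = 0.7367.
Geometric mean = √(0.7300 × 0.7367) = 0.7333.
HTMT = 0.3617 / 0.7333 = 0.49.

0.49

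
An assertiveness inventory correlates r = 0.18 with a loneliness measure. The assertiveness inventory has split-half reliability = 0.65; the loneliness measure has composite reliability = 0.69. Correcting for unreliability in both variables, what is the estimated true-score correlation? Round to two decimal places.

0.27

r_true = r_obs / √(r_xx · r_yy) = 0.18 / √(0.65 × 0.69) = 0.18 / √0.4485 = 0.18 / 0.6697 ≈ 0.27.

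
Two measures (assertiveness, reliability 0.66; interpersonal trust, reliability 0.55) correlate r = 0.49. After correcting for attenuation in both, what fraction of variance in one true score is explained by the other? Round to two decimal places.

0.66

Disattenuated r = 0.49 / √(0.66 × 0.55) = 0.49 / 0.6025 = 0.8133.
Shared true-score variance = 0.8133² = 0.6615 ≈ 0.66.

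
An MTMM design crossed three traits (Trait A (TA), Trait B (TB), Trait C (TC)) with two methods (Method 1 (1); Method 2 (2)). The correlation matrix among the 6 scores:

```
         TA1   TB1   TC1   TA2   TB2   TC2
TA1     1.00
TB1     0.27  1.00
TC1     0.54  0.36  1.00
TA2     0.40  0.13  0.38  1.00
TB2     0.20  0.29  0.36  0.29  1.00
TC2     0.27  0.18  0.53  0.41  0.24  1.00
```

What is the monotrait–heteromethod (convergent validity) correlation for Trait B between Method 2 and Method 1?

0.29

Same trait (TB), different methods: r(TB2, TB1) = 0.29.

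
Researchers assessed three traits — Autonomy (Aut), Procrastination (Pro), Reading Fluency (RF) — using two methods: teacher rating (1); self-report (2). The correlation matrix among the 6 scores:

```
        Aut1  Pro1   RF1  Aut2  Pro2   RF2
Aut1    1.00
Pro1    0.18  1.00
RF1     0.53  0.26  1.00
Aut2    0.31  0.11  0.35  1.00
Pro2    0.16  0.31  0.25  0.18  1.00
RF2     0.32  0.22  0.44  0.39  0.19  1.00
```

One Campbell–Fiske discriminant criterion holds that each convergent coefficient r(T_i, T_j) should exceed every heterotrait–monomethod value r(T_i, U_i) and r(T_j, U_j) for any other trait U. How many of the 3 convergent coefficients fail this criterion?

2

Convergent coefficients and their comparison sets:
Aut (methods 1·2): 0.31 vs {0.18, 0.18, 0.53, 0.39} → fail.
Pro (methods 1·2): 0.31 vs {0.18, 0.18, 0.26, 0.19} → pass.
RF (methods 1·2): 0.44 vs {0.53, 0.39, 0.26, 0.19} → fail.
2 of 3 fail.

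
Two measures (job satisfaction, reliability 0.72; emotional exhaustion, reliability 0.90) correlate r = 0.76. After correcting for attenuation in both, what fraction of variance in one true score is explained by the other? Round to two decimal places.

Disattenuated r = 0.76 / √(0.72 × 0.90) = 0.76 / 0.8050 = 0.9441.
Shared true-score variance = 0.9441² = 0.8913 ≈ 0.89.

0.89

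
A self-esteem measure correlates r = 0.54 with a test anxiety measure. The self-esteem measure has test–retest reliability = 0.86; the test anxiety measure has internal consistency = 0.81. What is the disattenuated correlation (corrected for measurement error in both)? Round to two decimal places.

0.65

r_true = r_obs / √(r_xx · r_yy) = 0.54 / √(0.86 × 0.81) = 0.54 / √0.6966 = 0.54 / 0.8346 ≈ 0.65.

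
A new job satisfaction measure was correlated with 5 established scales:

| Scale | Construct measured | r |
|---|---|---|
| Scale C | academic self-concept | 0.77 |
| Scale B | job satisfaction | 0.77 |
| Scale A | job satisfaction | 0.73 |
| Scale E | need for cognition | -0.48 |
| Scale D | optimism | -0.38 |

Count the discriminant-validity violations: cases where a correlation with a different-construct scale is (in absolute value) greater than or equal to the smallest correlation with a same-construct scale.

1

Convergent (same construct = job satisfaction): Scale B, Scale A.
Smallest convergent = 0.73. Discriminant |r|: 0.77, 0.48, 0.38; count ≥ 0.73 → 1.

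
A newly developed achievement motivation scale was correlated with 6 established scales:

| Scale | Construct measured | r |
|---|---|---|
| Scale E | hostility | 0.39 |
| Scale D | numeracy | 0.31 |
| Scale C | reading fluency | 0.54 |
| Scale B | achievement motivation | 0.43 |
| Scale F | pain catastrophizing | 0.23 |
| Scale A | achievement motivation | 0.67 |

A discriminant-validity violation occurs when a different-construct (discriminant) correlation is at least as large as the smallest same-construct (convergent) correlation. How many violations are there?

Convergent (same construct = achievement motivation): Scale B, Scale A.
Smallest convergent = 0.43. Discriminant values: 0.39, 0.31, 0.54, 0.23; count ≥ 0.43 → 1.

1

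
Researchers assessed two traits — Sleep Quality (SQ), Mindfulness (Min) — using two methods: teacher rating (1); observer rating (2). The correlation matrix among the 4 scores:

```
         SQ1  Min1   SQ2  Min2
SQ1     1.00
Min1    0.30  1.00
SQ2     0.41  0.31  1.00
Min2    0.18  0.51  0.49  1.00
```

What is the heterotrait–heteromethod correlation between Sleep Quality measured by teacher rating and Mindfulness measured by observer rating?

Different traits and methods: r(SQ1, Min2) = 0.18.

0.18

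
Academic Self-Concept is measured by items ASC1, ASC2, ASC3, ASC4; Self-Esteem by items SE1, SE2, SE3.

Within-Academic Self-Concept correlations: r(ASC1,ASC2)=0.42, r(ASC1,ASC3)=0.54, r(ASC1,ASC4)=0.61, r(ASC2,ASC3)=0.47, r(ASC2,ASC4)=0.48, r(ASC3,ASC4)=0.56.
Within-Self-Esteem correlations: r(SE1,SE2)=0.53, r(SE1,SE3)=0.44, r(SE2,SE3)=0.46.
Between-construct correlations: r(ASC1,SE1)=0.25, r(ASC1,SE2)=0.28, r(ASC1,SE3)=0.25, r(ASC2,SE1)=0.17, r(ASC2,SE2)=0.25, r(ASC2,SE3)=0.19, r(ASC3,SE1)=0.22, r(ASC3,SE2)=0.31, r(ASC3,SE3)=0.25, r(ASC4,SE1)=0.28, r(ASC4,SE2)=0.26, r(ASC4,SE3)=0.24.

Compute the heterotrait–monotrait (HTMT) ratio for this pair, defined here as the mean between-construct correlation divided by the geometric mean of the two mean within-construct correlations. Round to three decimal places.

Mean heterotrait r = 2.95/12 = 0.2458.
Mean within-ASC = 3.08/6 = 0.5133; mean within-SE = 1.43/3 = 0.4767.
Geometric mean = √(0.5133 × 0.4767) = 0.4947.
HTMT = 0.2458 / 0.4947 = 0.497.

0.497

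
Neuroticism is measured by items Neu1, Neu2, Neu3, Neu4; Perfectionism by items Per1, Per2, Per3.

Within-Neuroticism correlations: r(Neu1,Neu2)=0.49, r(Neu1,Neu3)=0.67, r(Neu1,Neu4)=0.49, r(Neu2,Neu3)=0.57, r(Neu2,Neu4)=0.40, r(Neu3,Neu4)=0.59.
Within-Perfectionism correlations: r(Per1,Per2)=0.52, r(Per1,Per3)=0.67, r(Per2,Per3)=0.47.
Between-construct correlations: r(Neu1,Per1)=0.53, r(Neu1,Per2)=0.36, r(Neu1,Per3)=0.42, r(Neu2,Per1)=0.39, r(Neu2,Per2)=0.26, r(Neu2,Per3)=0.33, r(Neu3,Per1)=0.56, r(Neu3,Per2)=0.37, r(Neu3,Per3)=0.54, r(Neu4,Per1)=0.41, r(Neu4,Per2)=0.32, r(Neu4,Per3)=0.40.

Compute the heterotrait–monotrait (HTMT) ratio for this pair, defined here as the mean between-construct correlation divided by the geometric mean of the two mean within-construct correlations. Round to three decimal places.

Mean heterotrait r = 4.89/12 = 0.4075.
Mean within-Neu = 3.21/6 = 0.5350; mean within-Per = 1.66/3 = 0.5533.
Geometric mean = √(0.5350 × 0.5533) = 0.5441.
HTMT = 0.4075 / 0.5441 = 0.749.

0.749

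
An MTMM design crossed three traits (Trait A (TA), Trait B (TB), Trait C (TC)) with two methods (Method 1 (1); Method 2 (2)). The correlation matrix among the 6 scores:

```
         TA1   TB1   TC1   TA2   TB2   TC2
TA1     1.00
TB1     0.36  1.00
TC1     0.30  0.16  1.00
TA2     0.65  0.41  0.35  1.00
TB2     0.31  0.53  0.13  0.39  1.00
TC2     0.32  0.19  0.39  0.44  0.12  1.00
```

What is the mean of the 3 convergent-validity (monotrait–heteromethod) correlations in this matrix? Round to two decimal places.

0.52

Convergent values: 0.65, 0.53, 0.39; mean = 1.57/3 = 0.52.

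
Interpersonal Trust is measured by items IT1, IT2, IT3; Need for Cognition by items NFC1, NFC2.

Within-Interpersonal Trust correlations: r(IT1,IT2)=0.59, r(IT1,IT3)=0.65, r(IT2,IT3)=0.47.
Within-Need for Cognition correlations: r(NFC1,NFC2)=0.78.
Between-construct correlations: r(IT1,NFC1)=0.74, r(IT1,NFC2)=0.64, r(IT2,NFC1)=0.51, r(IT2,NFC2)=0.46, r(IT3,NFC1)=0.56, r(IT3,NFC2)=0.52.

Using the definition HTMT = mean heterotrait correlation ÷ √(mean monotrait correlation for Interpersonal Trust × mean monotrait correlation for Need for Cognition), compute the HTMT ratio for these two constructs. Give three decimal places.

0.857

Between-construct mean = 3.43/6 = 0.5717.
Mean within-IT = 1.71/3 = 0.5700; mean within-NFC = 0.78/1 = 0.7800.
Geometric mean = √(0.5700 × 0.7800) = 0.6668.
HTMT = 0.5717 / 0.6668 = 0.857.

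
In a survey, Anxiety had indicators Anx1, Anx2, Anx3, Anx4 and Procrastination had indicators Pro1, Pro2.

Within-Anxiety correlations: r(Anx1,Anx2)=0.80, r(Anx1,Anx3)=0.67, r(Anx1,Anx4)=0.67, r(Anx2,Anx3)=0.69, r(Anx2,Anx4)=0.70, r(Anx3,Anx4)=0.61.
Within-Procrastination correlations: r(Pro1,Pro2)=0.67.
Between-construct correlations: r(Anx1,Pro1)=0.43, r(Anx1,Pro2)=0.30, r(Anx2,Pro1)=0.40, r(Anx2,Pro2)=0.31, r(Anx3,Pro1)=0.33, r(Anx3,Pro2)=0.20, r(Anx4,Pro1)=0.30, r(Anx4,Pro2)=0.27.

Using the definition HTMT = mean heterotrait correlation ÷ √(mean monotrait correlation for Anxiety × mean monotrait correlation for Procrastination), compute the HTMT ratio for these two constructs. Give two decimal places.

0.47

Between-construct mean = 2.54/8 = 0.3175.
Mean within-Anx = 4.14/6 = 0.6900; mean within-Pro = 0.67/1 = 0.6700.
Geometric mean = √(0.6900 × 0.6700) = 0.6799.
HTMT = 0.3175 / 0.6799 = 0.47.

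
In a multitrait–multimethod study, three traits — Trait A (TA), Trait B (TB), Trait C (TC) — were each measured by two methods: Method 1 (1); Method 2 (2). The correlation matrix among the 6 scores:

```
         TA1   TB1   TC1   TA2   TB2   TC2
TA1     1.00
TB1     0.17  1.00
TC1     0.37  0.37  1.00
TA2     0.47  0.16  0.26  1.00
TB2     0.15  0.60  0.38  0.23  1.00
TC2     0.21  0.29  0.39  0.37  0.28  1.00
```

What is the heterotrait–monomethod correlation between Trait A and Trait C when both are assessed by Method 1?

Different traits, same method: r(TA1, TC1) = 0.37.

0.37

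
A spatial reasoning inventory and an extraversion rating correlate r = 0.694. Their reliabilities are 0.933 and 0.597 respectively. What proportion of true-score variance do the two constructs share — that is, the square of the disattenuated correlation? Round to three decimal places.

0.865

Disattenuated r = 0.694 / √(0.933 × 0.597) = 0.694 / 0.7463 = 0.9299.
Shared true-score variance = 0.9299² = 0.8647 ≈ 0.865.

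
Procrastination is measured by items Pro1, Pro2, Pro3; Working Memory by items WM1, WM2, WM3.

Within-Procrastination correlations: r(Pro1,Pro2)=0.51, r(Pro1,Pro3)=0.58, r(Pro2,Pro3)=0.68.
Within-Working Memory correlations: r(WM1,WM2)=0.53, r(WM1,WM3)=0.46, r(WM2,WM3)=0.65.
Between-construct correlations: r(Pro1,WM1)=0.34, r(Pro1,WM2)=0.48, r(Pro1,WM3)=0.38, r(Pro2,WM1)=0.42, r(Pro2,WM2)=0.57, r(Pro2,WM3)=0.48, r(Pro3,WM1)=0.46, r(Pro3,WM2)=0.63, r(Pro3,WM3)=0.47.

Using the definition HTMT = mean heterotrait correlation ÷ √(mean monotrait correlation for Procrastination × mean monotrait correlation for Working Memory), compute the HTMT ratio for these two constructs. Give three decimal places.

0.828

Mean between = 4.23/9 = 0.4700.
Mean within-Pro = 1.77/3 = 0.5900; mean within-WM = 1.64/3 = 0.5467.
Geometric mean = √(0.5900 × 0.5467) = 0.5679.
HTMT = 0.4700 / 0.5679 = 0.828.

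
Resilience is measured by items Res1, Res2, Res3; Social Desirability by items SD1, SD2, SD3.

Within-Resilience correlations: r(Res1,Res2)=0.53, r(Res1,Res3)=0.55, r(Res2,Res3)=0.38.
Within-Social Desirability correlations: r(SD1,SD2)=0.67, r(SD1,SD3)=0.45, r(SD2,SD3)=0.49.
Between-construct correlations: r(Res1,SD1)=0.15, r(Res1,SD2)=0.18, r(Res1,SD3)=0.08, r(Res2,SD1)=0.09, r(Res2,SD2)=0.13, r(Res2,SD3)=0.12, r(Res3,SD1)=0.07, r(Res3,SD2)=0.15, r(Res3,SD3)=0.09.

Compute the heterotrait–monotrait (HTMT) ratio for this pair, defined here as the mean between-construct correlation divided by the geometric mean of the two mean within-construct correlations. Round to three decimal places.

Mean between = 1.06/9 = 0.1178.
Mean within-Res = 1.46/3 = 0.4867; mean within-SD = 1.61/3 = 0.5367.
Geometric mean = √(0.4867 × 0.5367) = 0.5111.
HTMT = 0.1178 / 0.5111 = 0.230.

0.230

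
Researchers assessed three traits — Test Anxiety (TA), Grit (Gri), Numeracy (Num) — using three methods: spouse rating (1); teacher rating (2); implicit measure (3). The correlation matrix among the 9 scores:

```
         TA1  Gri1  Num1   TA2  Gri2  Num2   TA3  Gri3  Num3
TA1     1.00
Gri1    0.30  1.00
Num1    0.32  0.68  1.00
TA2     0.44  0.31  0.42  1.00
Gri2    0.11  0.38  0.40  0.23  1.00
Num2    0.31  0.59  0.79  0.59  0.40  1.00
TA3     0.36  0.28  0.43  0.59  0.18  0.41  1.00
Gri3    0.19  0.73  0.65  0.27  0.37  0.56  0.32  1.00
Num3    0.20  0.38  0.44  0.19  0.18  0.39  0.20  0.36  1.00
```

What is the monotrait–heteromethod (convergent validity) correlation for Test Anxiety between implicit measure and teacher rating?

0.59

Same trait (TA), different methods: r(TA3, TA2) = 0.59.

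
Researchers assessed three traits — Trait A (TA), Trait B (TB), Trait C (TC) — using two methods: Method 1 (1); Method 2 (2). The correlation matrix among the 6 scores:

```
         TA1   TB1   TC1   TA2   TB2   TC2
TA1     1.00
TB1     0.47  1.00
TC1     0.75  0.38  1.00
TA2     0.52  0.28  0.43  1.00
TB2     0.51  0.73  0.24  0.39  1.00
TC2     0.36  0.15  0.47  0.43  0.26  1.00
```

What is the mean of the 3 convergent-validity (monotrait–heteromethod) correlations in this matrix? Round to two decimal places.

0.57

Convergent values: 0.52, 0.73, 0.47; mean = 1.72/3 = 0.57.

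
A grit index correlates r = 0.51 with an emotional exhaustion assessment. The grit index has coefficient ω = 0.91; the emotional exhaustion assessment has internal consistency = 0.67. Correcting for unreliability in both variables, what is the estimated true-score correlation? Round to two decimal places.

0.65

r_true = r_obs / √(r_xx · r_yy) = 0.51 / √(0.91 × 0.67) = 0.51 / √0.6097 = 0.51 / 0.7808 ≈ 0.65.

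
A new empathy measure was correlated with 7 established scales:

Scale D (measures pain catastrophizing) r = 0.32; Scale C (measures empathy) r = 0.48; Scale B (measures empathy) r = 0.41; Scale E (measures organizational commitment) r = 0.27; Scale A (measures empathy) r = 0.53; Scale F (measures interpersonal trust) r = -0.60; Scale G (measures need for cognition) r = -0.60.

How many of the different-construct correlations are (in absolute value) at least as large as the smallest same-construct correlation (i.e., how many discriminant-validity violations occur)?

2

Convergent (same construct = empathy): Scale C, Scale B, Scale A.
Smallest convergent = 0.41. Discriminant |r|: 0.32, 0.27, 0.60, 0.60; count ≥ 0.41 → 2.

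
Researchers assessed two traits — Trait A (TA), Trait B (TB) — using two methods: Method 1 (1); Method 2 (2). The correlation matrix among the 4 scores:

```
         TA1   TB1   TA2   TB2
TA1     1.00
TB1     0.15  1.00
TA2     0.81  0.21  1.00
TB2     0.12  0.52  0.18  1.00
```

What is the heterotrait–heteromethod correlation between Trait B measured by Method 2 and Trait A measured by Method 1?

Different traits and methods: r(TB2, TA1) = 0.12.

0.12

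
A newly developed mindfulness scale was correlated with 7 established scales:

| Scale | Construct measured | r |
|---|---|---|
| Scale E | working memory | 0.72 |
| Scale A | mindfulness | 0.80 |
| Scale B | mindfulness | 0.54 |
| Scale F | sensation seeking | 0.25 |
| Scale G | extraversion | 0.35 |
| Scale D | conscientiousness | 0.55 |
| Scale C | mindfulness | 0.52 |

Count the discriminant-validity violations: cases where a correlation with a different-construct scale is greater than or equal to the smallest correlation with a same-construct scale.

Convergent (same construct = mindfulness): Scale A, Scale B, Scale C.
Smallest convergent = 0.52. Discriminant values: 0.72, 0.25, 0.35, 0.55; count ≥ 0.52 → 2.

2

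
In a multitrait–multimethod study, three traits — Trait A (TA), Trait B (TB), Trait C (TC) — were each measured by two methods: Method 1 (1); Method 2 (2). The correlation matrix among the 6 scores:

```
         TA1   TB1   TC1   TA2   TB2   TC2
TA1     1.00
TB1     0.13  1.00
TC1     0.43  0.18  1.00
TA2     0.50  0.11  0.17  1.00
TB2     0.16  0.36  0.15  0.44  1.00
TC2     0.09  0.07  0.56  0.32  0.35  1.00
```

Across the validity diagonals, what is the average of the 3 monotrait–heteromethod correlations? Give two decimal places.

Convergent values: 0.50, 0.36, 0.56; mean = 1.42/3 = 0.47.

0.47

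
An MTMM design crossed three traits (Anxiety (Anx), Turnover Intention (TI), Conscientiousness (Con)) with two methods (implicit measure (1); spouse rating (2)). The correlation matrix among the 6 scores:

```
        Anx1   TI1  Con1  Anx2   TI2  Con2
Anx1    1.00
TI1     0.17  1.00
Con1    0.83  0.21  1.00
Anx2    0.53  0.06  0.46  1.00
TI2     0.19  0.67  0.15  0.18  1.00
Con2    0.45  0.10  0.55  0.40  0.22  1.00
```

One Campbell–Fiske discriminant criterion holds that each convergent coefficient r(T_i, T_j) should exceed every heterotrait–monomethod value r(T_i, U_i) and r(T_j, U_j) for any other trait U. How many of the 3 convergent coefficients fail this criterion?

Checking each validity diagonal entry against its comparison values:
Anx (methods 1·2): 0.53 vs {0.17, 0.18, 0.83, 0.40} → fail.
TI (methods 1·2): 0.67 vs {0.17, 0.18, 0.21, 0.22} → pass.
Con (methods 1·2): 0.55 vs {0.83, 0.40, 0.21, 0.22} → fail.
2 of 3 fail.

2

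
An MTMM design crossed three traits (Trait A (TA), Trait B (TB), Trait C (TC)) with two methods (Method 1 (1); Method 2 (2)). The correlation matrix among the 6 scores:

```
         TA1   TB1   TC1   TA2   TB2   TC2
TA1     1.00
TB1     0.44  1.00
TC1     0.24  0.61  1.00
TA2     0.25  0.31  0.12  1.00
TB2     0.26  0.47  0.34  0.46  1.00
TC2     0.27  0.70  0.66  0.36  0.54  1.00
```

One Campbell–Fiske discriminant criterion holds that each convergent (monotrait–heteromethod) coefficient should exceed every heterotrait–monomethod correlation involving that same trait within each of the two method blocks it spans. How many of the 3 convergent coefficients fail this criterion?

2

Each convergent coefficient versus the relevant comparison correlations:
TA (methods 1·2): 0.25 vs {0.44, 0.46, 0.24, 0.36} → fail.
TB (methods 1·2): 0.47 vs {0.44, 0.46, 0.61, 0.54} → fail.
TC (methods 1·2): 0.66 vs {0.24, 0.36, 0.61, 0.54} → pass.
2 of 3 fail.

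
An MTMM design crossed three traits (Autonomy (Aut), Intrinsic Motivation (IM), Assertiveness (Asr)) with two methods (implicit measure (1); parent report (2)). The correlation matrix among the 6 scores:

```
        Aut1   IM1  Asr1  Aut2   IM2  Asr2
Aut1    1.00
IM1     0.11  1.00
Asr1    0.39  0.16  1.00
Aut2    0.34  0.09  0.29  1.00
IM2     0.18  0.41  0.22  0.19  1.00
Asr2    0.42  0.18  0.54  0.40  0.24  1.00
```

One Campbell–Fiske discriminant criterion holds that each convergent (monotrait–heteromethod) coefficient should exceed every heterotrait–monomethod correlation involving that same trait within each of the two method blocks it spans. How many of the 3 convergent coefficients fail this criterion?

1

Checking each validity diagonal entry against its comparison values:
Aut (methods 1·2): 0.34 vs {0.11, 0.19, 0.39, 0.40} → fail.
IM (methods 1·2): 0.41 vs {0.11, 0.19, 0.16, 0.24} → pass.
Asr (methods 1·2): 0.54 vs {0.39, 0.40, 0.16, 0.24} → pass.
1 of 3 fail.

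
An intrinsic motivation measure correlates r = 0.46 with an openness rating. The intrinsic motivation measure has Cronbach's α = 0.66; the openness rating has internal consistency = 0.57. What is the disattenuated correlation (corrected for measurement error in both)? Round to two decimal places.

0.75

r_true = r_obs / √(r_xx · r_yy) = 0.46 / √(0.66 × 0.57) = 0.46 / √0.3762 = 0.46 / 0.6134 ≈ 0.75.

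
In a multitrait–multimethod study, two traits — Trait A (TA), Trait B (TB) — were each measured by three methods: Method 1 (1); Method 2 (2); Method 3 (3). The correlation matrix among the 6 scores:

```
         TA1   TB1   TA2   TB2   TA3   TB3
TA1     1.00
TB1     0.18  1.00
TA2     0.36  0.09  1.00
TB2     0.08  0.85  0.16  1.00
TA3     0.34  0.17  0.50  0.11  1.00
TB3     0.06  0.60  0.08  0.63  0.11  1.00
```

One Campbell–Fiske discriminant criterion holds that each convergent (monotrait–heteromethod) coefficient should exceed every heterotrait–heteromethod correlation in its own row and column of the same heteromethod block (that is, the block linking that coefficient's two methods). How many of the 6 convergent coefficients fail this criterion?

0

Convergent coefficients and their comparison sets:
TA (methods 1·2): 0.36 vs {0.08, 0.09} → pass.
TA (methods 1·3): 0.34 vs {0.06, 0.17} → pass.
TA (methods 2·3): 0.50 vs {0.08, 0.11} → pass.
TB (methods 1·2): 0.85 vs {0.09, 0.08} → pass.
TB (methods 1·3): 0.60 vs {0.17, 0.06} → pass.
TB (methods 2·3): 0.63 vs {0.11, 0.08} → pass.
0 of 6 fail.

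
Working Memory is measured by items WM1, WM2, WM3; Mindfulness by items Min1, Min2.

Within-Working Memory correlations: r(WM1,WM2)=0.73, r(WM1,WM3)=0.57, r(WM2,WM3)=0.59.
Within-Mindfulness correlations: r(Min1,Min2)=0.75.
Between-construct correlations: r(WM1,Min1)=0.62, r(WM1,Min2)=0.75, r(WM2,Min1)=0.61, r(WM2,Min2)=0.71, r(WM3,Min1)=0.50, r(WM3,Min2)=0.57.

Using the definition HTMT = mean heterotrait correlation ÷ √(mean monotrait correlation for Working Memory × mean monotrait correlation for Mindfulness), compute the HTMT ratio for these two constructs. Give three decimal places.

Mean between = 3.76/6 = 0.6267.
Mean within-WM = 1.89/3 = 0.6300; mean within-Min = 0.75/1 = 0.7500.
Geometric mean = √(0.6300 × 0.7500) = 0.6874.
HTMT = 0.6267 / 0.6874 = 0.912.

0.912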